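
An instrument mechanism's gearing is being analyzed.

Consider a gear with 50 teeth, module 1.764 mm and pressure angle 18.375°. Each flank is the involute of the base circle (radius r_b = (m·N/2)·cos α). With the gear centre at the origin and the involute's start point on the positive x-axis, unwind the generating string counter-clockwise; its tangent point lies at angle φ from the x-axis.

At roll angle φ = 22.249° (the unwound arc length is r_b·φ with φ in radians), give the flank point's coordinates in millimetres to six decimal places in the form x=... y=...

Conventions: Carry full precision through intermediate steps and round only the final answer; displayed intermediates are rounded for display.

x=44.888960 y=0.804619

topology: single-mesh involute geometry — m = 1.764, N = 50
pitch radius r_p = m·N/2 = 1.764·50/2 = 44.100000
base radius r_b = r_p·cos α = 44.100000·cos 18.375° = 41.851502
roll angle φ = 22.249° = 0.38831831 rad
x = r_b·(cos φ + φ·sin φ) = 44.888960
y = r_b·(sin φ − φ·cos φ) = 0.804619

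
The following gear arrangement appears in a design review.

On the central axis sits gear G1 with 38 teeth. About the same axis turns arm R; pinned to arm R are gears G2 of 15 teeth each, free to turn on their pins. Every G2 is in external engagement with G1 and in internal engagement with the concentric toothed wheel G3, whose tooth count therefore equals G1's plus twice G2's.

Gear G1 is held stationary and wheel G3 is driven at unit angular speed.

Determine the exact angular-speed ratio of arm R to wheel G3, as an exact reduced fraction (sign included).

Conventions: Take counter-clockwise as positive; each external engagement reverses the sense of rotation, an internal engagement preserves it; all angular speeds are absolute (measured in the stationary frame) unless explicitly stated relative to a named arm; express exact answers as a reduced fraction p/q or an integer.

topology: planetary set — G1 38T / G2 15T / G3 68T, arm = carrier (Willis)
ring teeth: 38 + 2·15 = 68
38(ω_sun−ω_arm) = −68(ω_ring−ω_arm),  ω_sun = 0, ω_ring = 1
38(0−ω_arm) = −68(1−ω_arm)  ⇒  106·ω_arm = 68  ⇒  ω_arm = 34/53
ω_out/ω_in = 34/53

34/53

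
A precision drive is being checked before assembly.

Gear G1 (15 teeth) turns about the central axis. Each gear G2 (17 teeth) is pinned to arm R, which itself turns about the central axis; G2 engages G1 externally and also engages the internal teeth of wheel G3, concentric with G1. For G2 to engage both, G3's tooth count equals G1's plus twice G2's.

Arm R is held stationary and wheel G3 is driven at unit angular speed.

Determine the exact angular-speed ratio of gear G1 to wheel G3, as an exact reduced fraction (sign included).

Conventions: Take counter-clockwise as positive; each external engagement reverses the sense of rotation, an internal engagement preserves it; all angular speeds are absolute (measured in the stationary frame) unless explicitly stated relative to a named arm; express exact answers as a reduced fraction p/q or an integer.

planetary set (15T centre, 17T on arm, 49T internal) — Willis relation
ring teeth: 15 + 2·17 = 49
15(ω_sun−ω_arm) = −49(ω_ring−ω_arm),  ω_arm = 0, ω_ring = 1
ω_sun = 0 − (49/15)(1−0) = -49/15
ω_out/ω_in = -49/15

-49/15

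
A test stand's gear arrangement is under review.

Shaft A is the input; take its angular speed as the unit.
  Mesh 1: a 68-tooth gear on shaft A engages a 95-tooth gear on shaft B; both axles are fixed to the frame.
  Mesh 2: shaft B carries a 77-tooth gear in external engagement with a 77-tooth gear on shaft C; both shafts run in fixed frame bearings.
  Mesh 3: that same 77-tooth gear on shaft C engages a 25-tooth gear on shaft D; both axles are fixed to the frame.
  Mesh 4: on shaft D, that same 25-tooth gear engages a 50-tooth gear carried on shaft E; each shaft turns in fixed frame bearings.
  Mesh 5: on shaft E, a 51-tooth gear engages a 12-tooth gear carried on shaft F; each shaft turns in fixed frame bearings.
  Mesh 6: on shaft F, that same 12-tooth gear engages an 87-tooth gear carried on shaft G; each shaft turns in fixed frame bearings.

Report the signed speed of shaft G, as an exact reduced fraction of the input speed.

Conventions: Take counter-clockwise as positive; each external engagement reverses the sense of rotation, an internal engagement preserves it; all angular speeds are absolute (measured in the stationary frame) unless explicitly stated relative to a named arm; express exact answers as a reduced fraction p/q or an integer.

6-mesh fixed-axis compound train (all bearings frame-fixed)
mesh 1 [68T→95T]: |ω|/ω_in = 1×68/95 = 68/95, sense flips to −
mesh 2 [77T→77T]: |ω|/ω_in = (68/95)×77/77 = 68/95, sense flips to +
mesh 3 [77T→25T]: |ω|/ω_in = (68/95)×77/25 = 5236/2375, sense flips to −
mesh 4 [25T→50T]: |ω|/ω_in = (5236/2375)×25/50 = 2618/2375, sense flips to +
mesh 5 [51T→12T]: |ω|/ω_in = (2618/2375)×51/12 = 22253/4750, sense flips to −
mesh 6 [12T→87T]: |ω|/ω_in = (22253/4750)×12/87 = 44506/68875, sense flips to +
signed output speed (× input speed) = 44506/68875

44506/68875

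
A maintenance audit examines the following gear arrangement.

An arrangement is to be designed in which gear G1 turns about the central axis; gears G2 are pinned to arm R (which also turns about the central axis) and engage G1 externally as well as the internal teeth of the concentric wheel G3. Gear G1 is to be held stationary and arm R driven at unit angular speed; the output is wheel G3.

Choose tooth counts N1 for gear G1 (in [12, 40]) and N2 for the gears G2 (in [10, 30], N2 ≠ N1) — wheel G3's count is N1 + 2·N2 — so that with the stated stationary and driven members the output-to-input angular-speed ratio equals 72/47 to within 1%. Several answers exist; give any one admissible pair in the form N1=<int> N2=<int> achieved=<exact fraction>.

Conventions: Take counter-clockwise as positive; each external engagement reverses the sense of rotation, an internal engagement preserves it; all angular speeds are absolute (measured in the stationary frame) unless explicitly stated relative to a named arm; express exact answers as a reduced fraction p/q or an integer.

N1=25 N2=11 achieved=72/47

topology: planetary set — design target 72/47, arm = carrier (Willis)
Willis with ω_sun = 0: ω_ring/ω_arm = (N1+N3)/N3; set equal to 72/47  ⇒  N3/N1 = 1/(72/47 − 1) = 47/25
N3 = N1 + 2·N2  ⇒  N2/N1 = (N3/N1 − 1)/2 = (47/25 − 1)/2 = 11/25
smallest multiple with N1 ≥ 12 and N2 ≥ 10: k = 1  ⇒  N1 = 1·25 = 25, N2 = 1·11 = 11 (N1 ≤ 40, N2 ≤ 30, N2 ≠ N1 ✓), N3 = 25 + 2·11 = 47
check: (N1+N3)/N3 with N1 = 25, N3 = 47 gives 72/47; |achieved − target| = 0 ≤ 18/1175 ✓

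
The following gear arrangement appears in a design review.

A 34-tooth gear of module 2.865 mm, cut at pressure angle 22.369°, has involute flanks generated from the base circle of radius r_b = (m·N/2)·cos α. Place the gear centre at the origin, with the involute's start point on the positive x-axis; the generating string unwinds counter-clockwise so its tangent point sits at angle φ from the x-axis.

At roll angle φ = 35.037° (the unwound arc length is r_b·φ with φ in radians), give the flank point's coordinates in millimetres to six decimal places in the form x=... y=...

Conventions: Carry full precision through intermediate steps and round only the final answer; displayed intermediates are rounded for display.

x=52.690246 y=3.306454

single-mesh involute tooth geometry (34T wheel at module 2.865)
pitch radius r_p = m·N/2 = 2.865·34/2 = 48.705000
base radius r_b = r_p·cos α = 48.705000·cos 22.369° = 45.040050
roll angle φ = 35.037° = 0.61151101 rad
x = r_b·(cos φ + φ·sin φ) = 52.690246
y = r_b·(sin φ − φ·cos φ) = 3.306454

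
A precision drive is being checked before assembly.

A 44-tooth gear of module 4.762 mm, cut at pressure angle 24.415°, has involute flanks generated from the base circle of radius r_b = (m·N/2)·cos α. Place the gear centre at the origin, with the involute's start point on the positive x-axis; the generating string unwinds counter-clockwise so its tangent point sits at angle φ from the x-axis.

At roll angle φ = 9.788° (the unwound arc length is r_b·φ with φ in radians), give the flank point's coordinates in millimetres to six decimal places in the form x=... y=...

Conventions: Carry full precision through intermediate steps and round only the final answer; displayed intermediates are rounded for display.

class = single-mesh tooth geometry [base-circle involute, m = 4.762, 44T]
pitch radius r_p = m·N/2 = 4.762·44/2 = 104.764000
base radius r_b = r_p·cos α = 104.764000·cos 24.415° = 95.395529
roll angle φ = 9.788° = 0.17083283 rad
x = r_b·(cos φ + φ·sin φ) = 96.777395
y = r_b·(sin φ − φ·cos φ) = 0.158071

x=96.777395 y=0.158071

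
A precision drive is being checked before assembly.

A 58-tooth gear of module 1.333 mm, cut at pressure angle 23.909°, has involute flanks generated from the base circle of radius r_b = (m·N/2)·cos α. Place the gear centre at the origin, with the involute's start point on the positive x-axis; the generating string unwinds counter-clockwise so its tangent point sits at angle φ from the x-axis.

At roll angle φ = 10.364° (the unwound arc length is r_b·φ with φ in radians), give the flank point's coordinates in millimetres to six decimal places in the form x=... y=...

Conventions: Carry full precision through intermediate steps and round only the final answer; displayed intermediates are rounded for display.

x=35.913289 y=0.069492

topology: single-mesh involute geometry — m = 1.333, N = 58
pitch radius r_p = m·N/2 = 1.333·58/2 = 38.657000
base radius r_b = r_p·cos α = 38.657000·cos 23.909° = 35.339855
roll angle φ = 10.364° = 0.18088592 rad
x = r_b·(cos φ + φ·sin φ) = 35.913289
y = r_b·(sin φ − φ·cos φ) = 0.069492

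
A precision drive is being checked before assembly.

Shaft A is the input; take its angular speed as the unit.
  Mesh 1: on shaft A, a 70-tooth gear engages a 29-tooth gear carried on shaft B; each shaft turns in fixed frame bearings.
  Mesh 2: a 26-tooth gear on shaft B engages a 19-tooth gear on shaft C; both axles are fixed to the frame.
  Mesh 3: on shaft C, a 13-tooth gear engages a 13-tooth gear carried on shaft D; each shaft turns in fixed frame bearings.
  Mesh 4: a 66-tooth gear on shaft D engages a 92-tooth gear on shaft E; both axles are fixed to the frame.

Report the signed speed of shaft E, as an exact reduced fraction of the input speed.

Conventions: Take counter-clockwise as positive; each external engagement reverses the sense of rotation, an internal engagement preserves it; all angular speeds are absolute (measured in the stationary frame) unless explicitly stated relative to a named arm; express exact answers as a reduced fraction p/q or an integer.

4-mesh fixed-axis compound train (all bearings frame-fixed)
mesh 1 [70T→29T]: |ω|/ω_in = 1×70/29 = 70/29, sense flips to −
mesh 2 [26T→19T]: |ω|/ω_in = (70/29)×26/19 = 1820/551, sense flips to +
mesh 3 [13T→13T]: |ω|/ω_in = (1820/551)×13/13 = 1820/551, sense flips to −
mesh 4 [66T→92T]: |ω|/ω_in = (1820/551)×66/92 = 30030/12673, sense flips to +
signed output speed (× input speed) = 30030/12673

30030/12673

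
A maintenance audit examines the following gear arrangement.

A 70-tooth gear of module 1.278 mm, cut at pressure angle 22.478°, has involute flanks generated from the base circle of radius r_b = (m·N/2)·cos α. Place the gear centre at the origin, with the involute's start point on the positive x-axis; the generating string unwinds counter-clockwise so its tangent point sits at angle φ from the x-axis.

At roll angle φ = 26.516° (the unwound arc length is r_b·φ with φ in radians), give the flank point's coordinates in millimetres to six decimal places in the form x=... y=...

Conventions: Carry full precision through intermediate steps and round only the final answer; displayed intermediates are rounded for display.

x=45.523642 y=1.336559

single-mesh involute tooth geometry (70T wheel at module 1.278)
pitch radius r_p = m·N/2 = 1.278·70/2 = 44.730000
base radius r_b = r_p·cos α = 44.730000·cos 22.478° = 41.331701
roll angle φ = 26.516° = 0.46279150 rad
x = r_b·(cos φ + φ·sin φ) = 45.523642
y = r_b·(sin φ − φ·cos φ) = 1.336559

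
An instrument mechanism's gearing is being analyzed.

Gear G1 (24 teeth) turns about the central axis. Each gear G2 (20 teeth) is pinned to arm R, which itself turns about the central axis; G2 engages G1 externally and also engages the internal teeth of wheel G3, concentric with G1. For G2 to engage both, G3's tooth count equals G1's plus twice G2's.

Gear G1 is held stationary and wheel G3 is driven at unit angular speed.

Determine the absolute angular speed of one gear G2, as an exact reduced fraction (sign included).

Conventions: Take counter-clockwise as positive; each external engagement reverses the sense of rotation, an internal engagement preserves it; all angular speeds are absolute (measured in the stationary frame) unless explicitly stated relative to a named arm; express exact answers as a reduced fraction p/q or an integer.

8/5

class = planetary set [G3 = 24+2·20 = 64; Willis about the carrier]
ring teeth: 24 + 2·20 = 64
24(ω_sun−ω_arm) = −64(ω_ring−ω_arm),  ω_sun = 0, ω_ring = 1
24(0−ω_arm) = −64(1−ω_arm)  ⇒  88·ω_arm = 64  ⇒  ω_arm = 8/11
sun–planet mesh: 24·(0−8/11) = −20·(ω_p−ω_arm)  ⇒  ω_p−ω_arm = 48/55
ω_p = 8/11 + 48/55 = 8/5
exact speed ratio = 8/5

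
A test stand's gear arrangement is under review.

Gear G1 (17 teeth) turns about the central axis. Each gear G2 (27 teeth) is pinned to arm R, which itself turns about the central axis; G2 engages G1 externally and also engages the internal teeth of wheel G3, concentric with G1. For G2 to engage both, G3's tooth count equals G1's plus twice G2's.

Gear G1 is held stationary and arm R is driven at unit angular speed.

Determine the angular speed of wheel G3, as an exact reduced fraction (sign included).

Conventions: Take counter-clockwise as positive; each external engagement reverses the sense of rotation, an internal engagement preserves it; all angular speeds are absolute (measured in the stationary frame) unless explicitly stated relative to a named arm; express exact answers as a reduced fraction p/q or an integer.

planetary set (17T centre, 27T on arm, 71T internal) — Willis relation
ring teeth: 17 + 2·27 = 71
17(ω_sun−ω_arm) = −71(ω_ring−ω_arm),  ω_sun = 0, ω_arm = 1
ω_ring = 1 − (17/71)(0−1) = 88/71
exact speed ratio = 88/71

88/71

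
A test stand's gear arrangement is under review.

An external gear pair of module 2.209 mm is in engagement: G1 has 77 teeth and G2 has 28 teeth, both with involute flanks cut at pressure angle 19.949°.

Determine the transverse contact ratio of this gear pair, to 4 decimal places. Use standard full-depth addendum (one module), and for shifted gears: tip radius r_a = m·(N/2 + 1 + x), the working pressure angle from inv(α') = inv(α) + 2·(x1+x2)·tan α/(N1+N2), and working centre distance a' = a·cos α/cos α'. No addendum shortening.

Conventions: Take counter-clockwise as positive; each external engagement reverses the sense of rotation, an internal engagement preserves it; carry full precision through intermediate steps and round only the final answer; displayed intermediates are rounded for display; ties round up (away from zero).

recognized (one external pair, fixed centres): single-mesh tooth geometry, m = 2.209, N1 = 77, N2 = 28
base radii: r_b1 = 79.943428, r_b2 = 29.070338
tip radii: r_a1 = 87.255500, r_a2 = 33.135000
no profile shift: α' = α, a' = a
action lengths: √(r_a1²−r_b1²) = 34.965277, √(r_a2²−r_b2²) = 15.901060
base pitch p_b = π·m·cos α = 6.523368
CR = (34.965277 + 15.901060 − 115.972500·sin 19.94900°)/6.523368 = 1.731992
contact ratio ≈ 1.7320

1.7320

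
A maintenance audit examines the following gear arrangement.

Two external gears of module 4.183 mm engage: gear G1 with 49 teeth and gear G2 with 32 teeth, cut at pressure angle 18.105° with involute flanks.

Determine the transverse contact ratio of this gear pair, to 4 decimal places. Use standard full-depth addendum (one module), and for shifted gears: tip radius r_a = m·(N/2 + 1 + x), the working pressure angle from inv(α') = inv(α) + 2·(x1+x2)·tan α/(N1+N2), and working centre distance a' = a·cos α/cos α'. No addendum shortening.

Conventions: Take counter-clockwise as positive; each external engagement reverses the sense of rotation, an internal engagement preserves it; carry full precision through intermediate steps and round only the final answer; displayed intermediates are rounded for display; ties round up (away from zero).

1.8092

recognized (one external pair, fixed centres): single-mesh tooth geometry, m = 4.183, N1 = 49, N2 = 32
base radii: r_b1 = 97.409400, r_b2 = 63.614302
tip radii: r_a1 = 106.666500, r_a2 = 71.111000
no profile shift: α' = α, a' = a
action lengths: √(r_a1²−r_b1²) = 43.464365, √(r_a2²−r_b2²) = 31.780417
base pitch p_b = π·m·cos α = 12.490639
CR = (43.464365 + 31.780417 − 169.411500·sin 18.10500°)/12.490639 = 1.809240
contact ratio ≈ 1.8092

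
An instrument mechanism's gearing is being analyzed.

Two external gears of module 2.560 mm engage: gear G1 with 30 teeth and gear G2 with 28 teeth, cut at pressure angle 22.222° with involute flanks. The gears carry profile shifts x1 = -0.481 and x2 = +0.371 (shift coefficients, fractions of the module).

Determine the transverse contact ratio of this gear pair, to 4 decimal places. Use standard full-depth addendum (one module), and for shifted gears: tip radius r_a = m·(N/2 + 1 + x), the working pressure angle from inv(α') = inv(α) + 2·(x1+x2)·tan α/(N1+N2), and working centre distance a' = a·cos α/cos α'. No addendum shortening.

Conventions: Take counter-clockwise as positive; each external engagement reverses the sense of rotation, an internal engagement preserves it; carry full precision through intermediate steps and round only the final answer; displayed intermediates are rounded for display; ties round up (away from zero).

1.5557

single-mesh involute tooth geometry (30T engaging 28T at module 2.560)
base radii: r_b1 = 35.547857, r_b2 = 33.178000
tip radii: r_a1 = 39.728640, r_a2 = 39.349760
inv(α') = inv(22.222°) + 2·(-0.481+0.371)·tan α/(30+28) = 0.01914373  ⇒  α' = 21.67531°
a' = a·cos α / cos α' = 74.2400·cos 22.222°/cos 21.67531° = 73.955086
action lengths: √(r_a1²−r_b1²) = 17.740201, √(r_a2²−r_b2²) = 21.157125
base pitch p_b = π·m·cos α = 7.445126
CR = (17.740201 + 21.157125 − 73.955086·sin 21.67531°)/7.445126 = 1.555687
contact ratio ≈ 1.5557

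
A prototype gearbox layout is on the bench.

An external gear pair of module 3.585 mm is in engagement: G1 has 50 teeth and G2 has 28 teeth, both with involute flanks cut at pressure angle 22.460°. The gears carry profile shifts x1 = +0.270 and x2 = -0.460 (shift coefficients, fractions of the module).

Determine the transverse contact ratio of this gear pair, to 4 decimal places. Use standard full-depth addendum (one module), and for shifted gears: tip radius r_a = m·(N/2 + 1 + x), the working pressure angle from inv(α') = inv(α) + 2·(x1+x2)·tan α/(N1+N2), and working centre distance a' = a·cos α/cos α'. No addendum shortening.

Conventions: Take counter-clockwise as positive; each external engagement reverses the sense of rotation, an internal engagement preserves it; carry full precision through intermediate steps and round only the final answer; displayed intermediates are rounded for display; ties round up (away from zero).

class = single-mesh tooth geometry [involute pair 50T × 28T, m = 3.585]
base radii: r_b1 = 82.826627, r_b2 = 46.382911
tip radii: r_a1 = 94.177950, r_a2 = 52.125900
inv(α') = inv(22.460°) + 2·(+0.270-0.460)·tan α/(50+28) = 0.01938096  ⇒  α' = 21.76098°
a' = a·cos α / cos α' = 139.8150·cos 22.460°/cos 21.76098° = 139.123700
action lengths: √(r_a1²−r_b1²) = 44.824503, √(r_a2²−r_b2²) = 23.785184
base pitch p_b = π·m·cos α = 10.408301
CR = (44.824503 + 23.785184 − 139.123700·sin 21.76098°)/10.408301 = 1.636348
contact ratio ≈ 1.6363

1.6363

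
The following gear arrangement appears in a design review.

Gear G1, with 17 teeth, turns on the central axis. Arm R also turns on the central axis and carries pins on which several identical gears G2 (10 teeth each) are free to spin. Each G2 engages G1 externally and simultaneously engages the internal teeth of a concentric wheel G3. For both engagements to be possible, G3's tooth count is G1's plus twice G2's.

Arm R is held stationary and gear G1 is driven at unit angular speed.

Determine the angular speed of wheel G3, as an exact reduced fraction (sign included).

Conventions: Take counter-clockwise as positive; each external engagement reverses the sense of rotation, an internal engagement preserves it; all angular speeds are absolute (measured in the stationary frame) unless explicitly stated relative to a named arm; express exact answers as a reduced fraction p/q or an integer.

-17/37

planetary set (17T centre, 10T on arm, 37T internal) — Willis relation
ring teeth: 17 + 2·10 = 37
17(ω_sun−ω_arm) = −37(ω_ring−ω_arm),  ω_arm = 0, ω_sun = 1
ω_ring = 0 − (17/37)(1−0) = -17/37
exact speed ratio = -17/37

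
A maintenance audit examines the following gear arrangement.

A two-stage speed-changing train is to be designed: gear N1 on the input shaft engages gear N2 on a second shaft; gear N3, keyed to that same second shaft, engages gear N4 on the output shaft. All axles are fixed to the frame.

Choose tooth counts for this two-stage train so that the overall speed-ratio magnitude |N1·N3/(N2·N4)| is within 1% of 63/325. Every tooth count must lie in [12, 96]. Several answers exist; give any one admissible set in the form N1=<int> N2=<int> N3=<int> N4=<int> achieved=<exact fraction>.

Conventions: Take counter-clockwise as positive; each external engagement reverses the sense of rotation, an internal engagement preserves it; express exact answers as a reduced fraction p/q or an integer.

topology: fixed-axis compound train — 2 stages, target 63/325
target = 63/325 in lowest terms: an exact hit needs N1·N3 = k·63 and N2·N4 = k·325 for one integer k, every count in [12, 96]; additionally prefer no 1:1 stage (N1 ≠ N2, N3 ≠ N4)
k = 1…3: no 1:1-free in-range split of k·63 and k·325 into factor pairs; take k = 4
k = 4: N1·N3 = 252 = 12·21, N2·N4 = 1300 = 20·65
achieved = 12·21/(20·65) = 63/325; |achieved − target| = 0 ≤ 63/32500 ✓

N1=12 N2=20 N3=21 N4=65 achieved=63/325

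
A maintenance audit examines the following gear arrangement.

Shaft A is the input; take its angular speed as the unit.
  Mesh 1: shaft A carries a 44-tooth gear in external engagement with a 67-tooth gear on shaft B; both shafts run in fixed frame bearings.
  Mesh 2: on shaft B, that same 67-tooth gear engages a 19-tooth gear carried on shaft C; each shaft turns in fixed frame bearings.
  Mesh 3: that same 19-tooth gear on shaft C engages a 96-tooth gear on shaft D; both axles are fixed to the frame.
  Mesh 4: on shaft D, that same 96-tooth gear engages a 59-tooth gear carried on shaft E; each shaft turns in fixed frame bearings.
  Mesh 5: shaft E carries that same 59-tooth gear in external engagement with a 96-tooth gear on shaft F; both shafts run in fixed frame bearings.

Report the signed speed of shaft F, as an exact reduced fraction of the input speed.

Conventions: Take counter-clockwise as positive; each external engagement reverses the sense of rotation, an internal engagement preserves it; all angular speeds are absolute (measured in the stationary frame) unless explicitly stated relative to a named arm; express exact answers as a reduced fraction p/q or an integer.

5-mesh fixed-axis compound train (all bearings frame-fixed)
mesh 1 [44T→67T]: |ω|/ω_in = 1×44/67 = 44/67, sense flips to −
mesh 2 [67T→19T]: |ω|/ω_in = (44/67)×67/19 = 44/19, sense flips to +
mesh 3 [19T→96T]: |ω|/ω_in = (44/19)×19/96 = 11/24, sense flips to −
mesh 4 [96T→59T]: |ω|/ω_in = (11/24)×96/59 = 44/59, sense flips to +
mesh 5 [59T→96T]: |ω|/ω_in = (44/59)×59/96 = 11/24, sense flips to −
signed output speed (× input speed) = -11/24

-11/24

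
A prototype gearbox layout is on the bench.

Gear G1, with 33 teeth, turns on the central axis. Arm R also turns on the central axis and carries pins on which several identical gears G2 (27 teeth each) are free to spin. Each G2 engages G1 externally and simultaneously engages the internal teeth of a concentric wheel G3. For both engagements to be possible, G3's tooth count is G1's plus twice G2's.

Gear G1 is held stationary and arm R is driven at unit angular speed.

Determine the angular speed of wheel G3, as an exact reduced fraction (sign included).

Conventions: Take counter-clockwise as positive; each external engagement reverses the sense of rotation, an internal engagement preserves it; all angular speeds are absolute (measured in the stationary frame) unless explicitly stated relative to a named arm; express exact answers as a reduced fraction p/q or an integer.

40/29

planetary set (33T centre, 27T on arm, 87T internal) — Willis relation
ring teeth: 33 + 2·27 = 87
33(ω_sun−ω_arm) = −87(ω_ring−ω_arm),  ω_sun = 0, ω_arm = 1
ω_ring = 1 − (33/87)(0−1) = 40/29
exact speed ratio = 40/29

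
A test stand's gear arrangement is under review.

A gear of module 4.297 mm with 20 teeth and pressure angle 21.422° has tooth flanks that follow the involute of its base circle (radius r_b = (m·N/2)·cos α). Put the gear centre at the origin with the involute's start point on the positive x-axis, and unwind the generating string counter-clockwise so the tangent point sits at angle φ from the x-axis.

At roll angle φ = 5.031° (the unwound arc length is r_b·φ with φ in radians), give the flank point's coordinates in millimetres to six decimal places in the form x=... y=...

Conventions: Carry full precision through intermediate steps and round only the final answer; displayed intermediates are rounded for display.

x=40.155357 y=0.009020

class = single-mesh tooth geometry [base-circle involute, m = 4.297, 20T]
pitch radius r_p = m·N/2 = 4.297·20/2 = 42.970000
base radius r_b = r_p·cos α = 42.970000·cos 21.422° = 40.001445
roll angle φ = 5.031° = 0.08780751 rad
x = r_b·(cos φ + φ·sin φ) = 40.155357
y = r_b·(sin φ − φ·cos φ) = 0.009020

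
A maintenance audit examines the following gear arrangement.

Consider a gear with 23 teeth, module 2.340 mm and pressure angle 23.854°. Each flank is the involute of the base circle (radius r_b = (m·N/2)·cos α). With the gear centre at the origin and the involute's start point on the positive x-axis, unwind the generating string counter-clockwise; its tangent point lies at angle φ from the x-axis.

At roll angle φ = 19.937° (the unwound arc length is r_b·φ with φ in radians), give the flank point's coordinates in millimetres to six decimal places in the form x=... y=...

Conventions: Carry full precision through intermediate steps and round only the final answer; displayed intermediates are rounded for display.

class = single-mesh tooth geometry [base-circle involute, m = 2.340, 23T]
pitch radius r_p = m·N/2 = 2.340·23/2 = 26.910000
base radius r_b = r_p·cos α = 26.910000·cos 23.854° = 24.611319
roll angle φ = 19.937° = 0.34796629 rad
x = r_b·(cos φ + φ·sin φ) = 26.056496
y = r_b·(sin φ − φ·cos φ) = 0.341474

x=26.056496 y=0.341474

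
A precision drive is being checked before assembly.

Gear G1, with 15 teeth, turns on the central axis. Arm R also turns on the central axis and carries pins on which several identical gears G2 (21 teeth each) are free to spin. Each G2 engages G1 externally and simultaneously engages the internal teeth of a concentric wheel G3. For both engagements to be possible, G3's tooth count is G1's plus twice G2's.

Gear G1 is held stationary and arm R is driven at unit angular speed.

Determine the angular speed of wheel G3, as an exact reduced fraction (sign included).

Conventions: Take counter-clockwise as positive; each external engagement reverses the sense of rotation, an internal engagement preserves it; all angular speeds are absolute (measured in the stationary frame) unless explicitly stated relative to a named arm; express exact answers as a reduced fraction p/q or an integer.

24/19

class = planetary set [G3 = 15+2·21 = 57; Willis about the carrier]
ring teeth: 15 + 2·21 = 57
15(ω_sun−ω_arm) = −57(ω_ring−ω_arm),  ω_sun = 0, ω_arm = 1
ω_ring = 1 − (15/57)(0−1) = 24/19
exact speed ratio = 24/19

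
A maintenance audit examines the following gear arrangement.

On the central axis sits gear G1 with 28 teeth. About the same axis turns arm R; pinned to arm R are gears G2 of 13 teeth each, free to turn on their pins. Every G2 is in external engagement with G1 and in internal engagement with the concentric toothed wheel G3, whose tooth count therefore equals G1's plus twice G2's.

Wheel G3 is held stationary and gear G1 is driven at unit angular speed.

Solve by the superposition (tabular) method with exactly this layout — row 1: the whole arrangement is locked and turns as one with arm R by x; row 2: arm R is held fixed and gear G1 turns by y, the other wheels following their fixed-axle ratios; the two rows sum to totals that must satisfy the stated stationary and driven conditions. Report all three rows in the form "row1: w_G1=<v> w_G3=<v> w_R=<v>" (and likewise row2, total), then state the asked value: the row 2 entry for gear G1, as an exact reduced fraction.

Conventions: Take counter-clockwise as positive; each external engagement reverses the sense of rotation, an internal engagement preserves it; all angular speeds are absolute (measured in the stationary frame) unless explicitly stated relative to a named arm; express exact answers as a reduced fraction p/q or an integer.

row1: w_G1=14/41 w_G3=14/41 w_R=14/41
row2: w_G1=27/41 w_G3=-14/41 w_R=0
total: w_G1=1 w_G3=0 w_R=14/41
asked value: 27/41

recognized (axles ride arm R): planetary set, 28/13/54 teeth
row 1: whole set turns with the arm by x
row 2 — arm fixed, fixed-axis ratios: sun y, ring −(28/54)·y, arm 0
boundary: total ω_ring = x − (28/54)·y = 0 and total ω_sun = x + y = 1  ⇒  y = 27/41, x = 14/41
row 2 ring = −(28/54)·27/41 = -14/41
totals (row 1 + row 2): sun 14/41 + 27/41 = 1, ring 14/41 + (-14/41) = 0, arm 14/41 + 0 = 14/41
asked cell (row2, sun) = 27/41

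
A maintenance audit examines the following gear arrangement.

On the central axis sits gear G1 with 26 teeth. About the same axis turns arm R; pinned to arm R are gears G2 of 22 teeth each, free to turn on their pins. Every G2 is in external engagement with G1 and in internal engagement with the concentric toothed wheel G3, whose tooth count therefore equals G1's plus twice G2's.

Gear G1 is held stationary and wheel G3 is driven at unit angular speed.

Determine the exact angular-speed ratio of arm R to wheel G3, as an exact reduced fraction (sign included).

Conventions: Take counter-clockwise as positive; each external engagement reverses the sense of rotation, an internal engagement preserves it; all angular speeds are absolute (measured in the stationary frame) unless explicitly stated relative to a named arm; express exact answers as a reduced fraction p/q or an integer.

35/48

planetary set (26T centre, 22T on arm, 70T internal) — Willis relation
ring teeth: 26 + 2·22 = 70
26(ω_sun−ω_arm) = −70(ω_ring−ω_arm),  ω_sun = 0, ω_ring = 1
26(0−ω_arm) = −70(1−ω_arm)  ⇒  96·ω_arm = 70  ⇒  ω_arm = 35/48
ω_out/ω_in = 35/48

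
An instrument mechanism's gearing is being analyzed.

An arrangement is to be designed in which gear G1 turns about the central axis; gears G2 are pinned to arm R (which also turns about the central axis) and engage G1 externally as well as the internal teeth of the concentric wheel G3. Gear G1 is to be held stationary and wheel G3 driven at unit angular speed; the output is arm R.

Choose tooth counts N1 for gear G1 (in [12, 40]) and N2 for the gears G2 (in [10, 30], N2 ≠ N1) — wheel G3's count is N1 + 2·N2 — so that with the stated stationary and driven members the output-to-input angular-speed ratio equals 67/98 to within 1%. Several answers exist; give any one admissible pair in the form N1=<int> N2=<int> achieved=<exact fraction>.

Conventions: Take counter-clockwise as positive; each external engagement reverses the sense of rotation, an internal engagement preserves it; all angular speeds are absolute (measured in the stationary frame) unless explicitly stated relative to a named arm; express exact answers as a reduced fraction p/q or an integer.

N1=31 N2=18 achieved=67/98

class = planetary set [ratio 67/98 wanted; Willis about the carrier]
Willis with ω_sun = 0: ω_arm/ω_ring = N3/(N1+N3); set equal to 67/98  ⇒  N3/N1 = (67/98)/(1 − 67/98) = 67/31
N3 = N1 + 2·N2  ⇒  N2/N1 = (N3/N1 − 1)/2 = (67/31 − 1)/2 = 18/31
smallest multiple with N1 ≥ 12 and N2 ≥ 10: k = 1  ⇒  N1 = 1·31 = 31, N2 = 1·18 = 18 (N1 ≤ 40, N2 ≤ 30, N2 ≠ N1 ✓), N3 = 31 + 2·18 = 67
check: N3/(N1+N3) with N1 = 31, N3 = 67 gives 67/98; |achieved − target| = 0 ≤ 67/9800 ✓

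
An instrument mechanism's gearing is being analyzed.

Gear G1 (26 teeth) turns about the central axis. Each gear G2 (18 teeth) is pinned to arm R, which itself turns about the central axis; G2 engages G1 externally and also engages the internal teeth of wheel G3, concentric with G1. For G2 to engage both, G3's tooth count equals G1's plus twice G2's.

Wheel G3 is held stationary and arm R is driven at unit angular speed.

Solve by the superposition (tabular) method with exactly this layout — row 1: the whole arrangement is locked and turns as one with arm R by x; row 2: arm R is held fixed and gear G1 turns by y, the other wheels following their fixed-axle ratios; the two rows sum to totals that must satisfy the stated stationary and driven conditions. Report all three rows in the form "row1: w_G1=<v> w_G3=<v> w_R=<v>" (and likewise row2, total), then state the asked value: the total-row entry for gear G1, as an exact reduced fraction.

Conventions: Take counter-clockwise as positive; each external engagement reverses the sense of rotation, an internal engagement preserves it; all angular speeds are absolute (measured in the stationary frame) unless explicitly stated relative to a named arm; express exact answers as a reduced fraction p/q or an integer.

row1: w_G1=1 w_G3=1 w_R=1
row2: w_G1=31/13 w_G3=-1 w_R=0
total: w_G1=44/13 w_G3=0 w_R=1
asked value: 44/13

recognized (axles ride arm R): planetary set, 26/18/62 teeth
row 1 — lock + rotate with arm: ω_sun = ω_ring = ω_arm = x
superposition row 2 [arm held]: sun y, ring −(26/62)·y, arm 0
boundary: total ω_ring = x − (26/62)·y = 0 and total ω_arm = x = 1  ⇒  y = 31/13, x = 1
row 2 ring = −(26/62)·31/13 = -1
totals (row 1 + row 2): sun 1 + 31/13 = 44/13, ring 1 + (-1) = 0, arm 1 + 0 = 1
asked cell (total, sun) = 44/13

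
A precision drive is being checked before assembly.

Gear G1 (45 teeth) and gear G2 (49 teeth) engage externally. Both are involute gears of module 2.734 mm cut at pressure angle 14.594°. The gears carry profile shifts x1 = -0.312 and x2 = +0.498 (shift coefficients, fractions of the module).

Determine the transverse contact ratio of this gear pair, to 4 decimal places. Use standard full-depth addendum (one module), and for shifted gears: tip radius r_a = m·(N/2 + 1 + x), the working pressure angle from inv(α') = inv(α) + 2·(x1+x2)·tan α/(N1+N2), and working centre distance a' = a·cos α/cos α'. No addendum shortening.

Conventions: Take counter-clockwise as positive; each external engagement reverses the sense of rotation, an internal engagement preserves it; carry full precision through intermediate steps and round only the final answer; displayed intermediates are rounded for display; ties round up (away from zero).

single-mesh involute tooth geometry (45T engaging 49T at module 2.734)
base radii: r_b1 = 59.530253, r_b2 = 64.821831
tip radii: r_a1 = 63.395992, r_a2 = 71.078532
inv(α') = inv(14.594°) + 2·(-0.312+0.498)·tan α/(45+49) = 0.00668571  ⇒  α' = 15.41548°
a' = a·cos α / cos α' = 128.4980·cos 14.594°/cos 15.41548° = 128.992780
action lengths: √(r_a1²−r_b1²) = 21.799100, √(r_a2²−r_b2²) = 29.159697
base pitch p_b = π·m·cos α = 8.311991
CR = (21.799100 + 29.159697 − 128.992780·sin 15.41548°)/8.311991 = 2.005581
contact ratio ≈ 2.0056

2.0056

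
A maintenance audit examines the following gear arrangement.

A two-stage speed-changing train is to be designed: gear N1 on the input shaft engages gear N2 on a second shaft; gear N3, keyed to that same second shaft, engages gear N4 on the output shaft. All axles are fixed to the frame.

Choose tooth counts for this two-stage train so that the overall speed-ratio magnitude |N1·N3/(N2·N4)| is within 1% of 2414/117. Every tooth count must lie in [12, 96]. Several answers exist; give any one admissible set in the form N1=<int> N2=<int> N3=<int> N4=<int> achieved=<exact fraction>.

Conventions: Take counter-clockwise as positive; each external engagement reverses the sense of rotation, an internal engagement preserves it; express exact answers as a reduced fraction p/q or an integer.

N1=68 N2=13 N3=71 N4=18 achieved=2414/117

2-stage fixed-axis compound train for ratio 2414/117
target = 2414/117 in lowest terms: an exact hit needs N1·N3 = k·2414 and N2·N4 = k·117 for one integer k, every count in [12, 96]; additionally prefer no 1:1 stage (N1 ≠ N2, N3 ≠ N4)
k = 1: no 1:1-free in-range split of k·2414 and k·117 into factor pairs; take k = 2
k = 2: N1·N3 = 4828 = 68·71, N2·N4 = 234 = 13·18
achieved = 68·71/(13·18) = 2414/117; |achieved − target| = 0 ≤ 1207/5850 ✓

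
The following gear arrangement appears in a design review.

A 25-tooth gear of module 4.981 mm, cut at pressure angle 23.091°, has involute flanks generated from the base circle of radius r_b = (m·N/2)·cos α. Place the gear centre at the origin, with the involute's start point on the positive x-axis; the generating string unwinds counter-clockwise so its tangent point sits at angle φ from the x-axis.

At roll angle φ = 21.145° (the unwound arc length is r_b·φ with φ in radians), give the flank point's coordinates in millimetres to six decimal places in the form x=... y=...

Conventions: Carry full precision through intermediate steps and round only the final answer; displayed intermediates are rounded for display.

class = single-mesh tooth geometry [base-circle involute, m = 4.981, 25T]
pitch radius r_p = m·N/2 = 4.981·25/2 = 62.262500
base radius r_b = r_p·cos α = 62.262500·cos 23.091° = 57.274222
roll angle φ = 21.145° = 0.36904987 rad
x = r_b·(cos φ + φ·sin φ) = 61.042732
y = r_b·(sin φ − φ·cos φ) = 0.946600

x=61.042732 y=0.946600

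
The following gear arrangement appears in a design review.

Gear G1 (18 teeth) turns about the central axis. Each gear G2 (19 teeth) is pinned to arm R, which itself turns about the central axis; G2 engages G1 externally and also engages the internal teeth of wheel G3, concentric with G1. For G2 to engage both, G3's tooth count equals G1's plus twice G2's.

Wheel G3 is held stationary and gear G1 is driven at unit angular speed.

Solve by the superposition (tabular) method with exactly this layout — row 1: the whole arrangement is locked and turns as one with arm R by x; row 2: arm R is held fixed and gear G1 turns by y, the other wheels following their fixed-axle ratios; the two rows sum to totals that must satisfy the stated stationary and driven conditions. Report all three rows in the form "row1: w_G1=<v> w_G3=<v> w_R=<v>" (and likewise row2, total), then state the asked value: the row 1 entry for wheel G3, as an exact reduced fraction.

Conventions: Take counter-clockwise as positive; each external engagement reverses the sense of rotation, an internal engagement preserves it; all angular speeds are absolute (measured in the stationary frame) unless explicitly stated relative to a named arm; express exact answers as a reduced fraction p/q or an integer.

row1: w_G1=9/37 w_G3=9/37 w_R=9/37
row2: w_G1=28/37 w_G3=-9/37 w_R=0
total: w_G1=1 w_G3=0 w_R=9/37
asked value: 9/37

planetary set (18T centre, 19T on arm, 56T internal) — Willis relation
row 1 — lock + rotate with arm: ω_sun = ω_ring = ω_arm = x
row 2 (arm held, sun turns y): ω_ring = −(18/56)·y, ω_arm = 0
boundary: total ω_ring = x − (18/56)·y = 0 and total ω_sun = x + y = 1  ⇒  y = 28/37, x = 9/37
row 2 ring = −(18/56)·28/37 = -9/37
totals (row 1 + row 2): sun 9/37 + 28/37 = 1, ring 9/37 + (-9/37) = 0, arm 9/37 + 0 = 9/37
asked cell (row1, ring) = 9/37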